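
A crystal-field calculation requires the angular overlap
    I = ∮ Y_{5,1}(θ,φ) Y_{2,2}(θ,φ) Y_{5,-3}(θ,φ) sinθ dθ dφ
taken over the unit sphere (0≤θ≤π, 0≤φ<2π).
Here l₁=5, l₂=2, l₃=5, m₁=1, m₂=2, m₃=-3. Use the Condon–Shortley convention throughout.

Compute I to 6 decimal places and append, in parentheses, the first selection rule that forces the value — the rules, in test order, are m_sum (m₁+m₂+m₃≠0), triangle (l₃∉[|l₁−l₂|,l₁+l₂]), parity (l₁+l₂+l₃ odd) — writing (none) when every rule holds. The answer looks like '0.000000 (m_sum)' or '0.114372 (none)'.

0.171169 (none)

Checks pass: Σm=0; 12 even; l₃=5∈[3,7].
(2·5+1)(2·2+1)(2·5+1) = 605
Δ: 2! 8! 2! / 13! → 1/38610
sum: t=0:+1/2880 t=1:−1/576 t=2:+1/2880 = -1/960
3j²(5 2 5; 0 0 0) = Δ·Π!·Σ² = 10/429  (sign +1)
sum: t=2:+1/5760 = 1/5760
3j²(5 2 5; 1 2 -3) = Δ·Π!·Σ² = 56/2145  (sign +1)
combine: 4πI² = 605·10/429·56/2145 = 560/1521
take √, sign +1: I = 0.17116875
No selection rule forces the value: the integral is nonzero (none).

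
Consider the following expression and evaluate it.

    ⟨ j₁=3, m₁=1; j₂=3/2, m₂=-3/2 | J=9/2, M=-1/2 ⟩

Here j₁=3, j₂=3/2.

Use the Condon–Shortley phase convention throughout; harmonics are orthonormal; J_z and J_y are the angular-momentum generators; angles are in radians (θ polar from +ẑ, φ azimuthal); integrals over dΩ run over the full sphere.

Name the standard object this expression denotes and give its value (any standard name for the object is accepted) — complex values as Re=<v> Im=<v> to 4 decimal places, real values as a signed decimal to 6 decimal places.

Clebsch–Gordan coefficient, +√(5/42) ≈ +0.345033

This is a Clebsch–Gordan (vector-coupling) coefficient.
triangle: 0!·6!·3!/10! = 4320/3628800
(j±m)!: 4!·2!·0!·3!·4!·5! = 829440
prefactor² = (2J+1)·Δ·N² = 69120/7
  k=0: +1/(0!·0!·2!·0!·4!·3!) = 1/288
Σ = 1/288  ⇒  CG² = 69120/7·(1/288)² = 5/42
CG = +√(5/42) = +0.345033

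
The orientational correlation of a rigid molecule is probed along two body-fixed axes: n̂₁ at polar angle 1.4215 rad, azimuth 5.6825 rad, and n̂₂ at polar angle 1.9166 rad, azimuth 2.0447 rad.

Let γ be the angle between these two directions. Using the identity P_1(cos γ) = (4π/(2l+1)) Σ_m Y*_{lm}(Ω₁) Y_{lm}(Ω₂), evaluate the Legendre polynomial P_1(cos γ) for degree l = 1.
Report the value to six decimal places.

Addition theorem: P_1(cos γ) = (4π/3) Σ_m Y*_{lm}(Ω₁) Y_{lm}(Ω₂), m = −1…1:
  m=-1: (0.28184 - 0.19310j) × (-0.14834 - 0.28922j) = -0.09766 - 0.05287j  (running Σ = -0.09766 - 0.05287j)
  m=0: (0.07268 + 0.00000j) × (-0.16561 + 0.00000j) = -0.01204 + 0.00000j  (running Σ = -0.10969 - 0.05287j)
  m=1: (-0.28184 - 0.19310j) × (0.14834 - 0.28922j) = -0.09766 + 0.05287j  (running Σ = -0.20735 + 0.00000j)
Total Σ_m = -0.20735 + 0.00000j. Multiply by 4.188790: -0.86855 + 0.00000j. P_1(cos γ) = -0.868551

-0.868551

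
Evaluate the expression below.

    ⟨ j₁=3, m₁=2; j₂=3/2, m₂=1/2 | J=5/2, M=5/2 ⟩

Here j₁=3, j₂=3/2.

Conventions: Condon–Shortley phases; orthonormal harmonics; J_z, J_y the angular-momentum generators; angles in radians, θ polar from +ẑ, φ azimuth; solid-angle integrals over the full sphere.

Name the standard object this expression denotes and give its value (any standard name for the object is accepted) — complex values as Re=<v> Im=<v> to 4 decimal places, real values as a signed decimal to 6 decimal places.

This is a Clebsch–Gordan (vector-coupling) coefficient.
triangle: 2!×4!×1!/8! = 48/40320
(j±m)!: 5!×1!×2!×1!×5!×0! = 28800
prefactor² = (2J+1)×Δ×N² = 1440/7
  k=1: −1/(1!×1!×0!×1!×4!×0!) = -1/24
Σ = -1/24  ⇒  CG² = 1440/7×(-1/24)² = 5/14
CG = −√(5/14) = -0.597614

Clebsch–Gordan coefficient, −√(5/14) ≈ -0.597614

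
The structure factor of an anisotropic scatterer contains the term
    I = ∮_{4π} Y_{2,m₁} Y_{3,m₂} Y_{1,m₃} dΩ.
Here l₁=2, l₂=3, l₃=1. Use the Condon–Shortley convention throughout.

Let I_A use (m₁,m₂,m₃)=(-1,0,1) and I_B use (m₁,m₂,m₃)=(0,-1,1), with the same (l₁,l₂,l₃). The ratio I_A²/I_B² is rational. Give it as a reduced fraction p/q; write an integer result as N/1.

l's match ⇒ only the (l;m) 3-j factors differ between A and B.
A: triangle coeff Δ(2,3,1) = 1/105; Σ_t [3,3]: t=3:−1/12 = -1/12; (3j)²=1/35 [(2 3 1; -1 0 1)], sign=-1
B: triangle coeff Δ(2,3,1) = 1/105; Σ_t [2,2]: t=2:+1/8 = 1/8; (3j)²=2/35 [(2 3 1; 0 -1 1)], sign=+1
I_A²/I_B² = (1/35)/(2/35) = 1/2

1/2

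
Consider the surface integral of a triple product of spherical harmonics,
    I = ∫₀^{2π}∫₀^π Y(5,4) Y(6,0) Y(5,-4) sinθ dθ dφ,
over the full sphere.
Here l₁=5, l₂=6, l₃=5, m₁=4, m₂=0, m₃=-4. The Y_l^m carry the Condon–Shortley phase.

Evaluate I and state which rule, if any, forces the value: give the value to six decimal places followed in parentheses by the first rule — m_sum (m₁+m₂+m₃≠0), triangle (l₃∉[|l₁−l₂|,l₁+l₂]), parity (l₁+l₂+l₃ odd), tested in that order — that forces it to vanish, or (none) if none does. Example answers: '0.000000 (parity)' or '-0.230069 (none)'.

0.147273 (none)

Rules hold: Σm=0, L=16 even, 1≤5≤11.
N = 11·13·11 = 1573
Δ = 6!·4!·6!/17! = 1/28588560
Racah Σ t=1..5: t=1:−1/345600 t=2:+1/13824 t=3:−1/5184 t=4:+1/13824 t=5:−1/345600 = -7/129600
⇒ 3j(5 6 5; 0 0 0)² = 80/7293, sgn +1
Racah Σ t=0..1: t=0:+1/3110400 t=1:−1/345600 = -1/388800
⇒ 3j(5 6 5; 4 0 -4)² = 192/12155, sgn +1
4πI² = N·(3j₀)²·(3jₘ)² = 1024/3757
I = +1·√(0.272558/4π) = 0.14727345
No selection rule forces the value: the integral is nonzero (none).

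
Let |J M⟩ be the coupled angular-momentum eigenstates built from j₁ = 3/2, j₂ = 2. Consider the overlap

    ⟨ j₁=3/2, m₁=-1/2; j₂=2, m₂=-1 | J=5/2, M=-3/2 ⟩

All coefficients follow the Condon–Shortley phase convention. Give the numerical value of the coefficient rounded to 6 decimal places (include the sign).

+√(1/35) = +0.169031

√[6·1!2!3!/7! · 1!2!1!3!1!4!] = √(144/35)
  +(−1)^0/∏(0,1,2,1,0,2)! = 1/4  (running 1/4)
  +(−1)^1/∏(1,0,1,0,1,3)! = -1/6  (running 1/12)
⟨..|..⟩ = √(144/35)·(1/12) = +0.169031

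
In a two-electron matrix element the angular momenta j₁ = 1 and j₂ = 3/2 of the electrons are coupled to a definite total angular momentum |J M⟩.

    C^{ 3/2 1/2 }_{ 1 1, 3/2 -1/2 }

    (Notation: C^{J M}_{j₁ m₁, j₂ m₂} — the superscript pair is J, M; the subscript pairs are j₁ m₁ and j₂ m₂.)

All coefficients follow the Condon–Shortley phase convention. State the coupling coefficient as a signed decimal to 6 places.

j₁+j₂−J=1  J+j₁−j₂=1  J−j₁+j₂=2  j₁+j₂+J+1=5
(j₁±m₁, j₂±m₂, J±M) = (2,0,1,2,2,1)
P² = 8/15
sum k=0..0:
  [0] +1/1 = 1
S = 1
C² = P²·S² = 8/15 ; C = +0.730297

+0.730297  (= +√(8/15))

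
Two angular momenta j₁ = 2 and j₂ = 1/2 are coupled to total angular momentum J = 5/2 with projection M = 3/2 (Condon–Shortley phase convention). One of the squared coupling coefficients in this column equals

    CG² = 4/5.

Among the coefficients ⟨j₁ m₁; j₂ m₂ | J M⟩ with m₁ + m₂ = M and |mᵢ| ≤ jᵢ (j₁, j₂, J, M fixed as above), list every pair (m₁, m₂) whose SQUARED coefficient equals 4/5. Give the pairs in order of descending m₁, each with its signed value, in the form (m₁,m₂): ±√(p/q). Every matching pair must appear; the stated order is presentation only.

Admissible pairs with m₁+m₂ = M = 3/2: (1,1/2), (2,-1/2)
  (m₁,m₂)=(2,-1/2): CG² = 1/5, CG = +√(1/5)
  (m₁,m₂)=(1,1/2): CG² = 4/5, CG = +√(4/5)   ← matches the target
Pairs with CG² = 4/5: (1,1/2): +√(4/5)

(1,1/2): +√(4/5)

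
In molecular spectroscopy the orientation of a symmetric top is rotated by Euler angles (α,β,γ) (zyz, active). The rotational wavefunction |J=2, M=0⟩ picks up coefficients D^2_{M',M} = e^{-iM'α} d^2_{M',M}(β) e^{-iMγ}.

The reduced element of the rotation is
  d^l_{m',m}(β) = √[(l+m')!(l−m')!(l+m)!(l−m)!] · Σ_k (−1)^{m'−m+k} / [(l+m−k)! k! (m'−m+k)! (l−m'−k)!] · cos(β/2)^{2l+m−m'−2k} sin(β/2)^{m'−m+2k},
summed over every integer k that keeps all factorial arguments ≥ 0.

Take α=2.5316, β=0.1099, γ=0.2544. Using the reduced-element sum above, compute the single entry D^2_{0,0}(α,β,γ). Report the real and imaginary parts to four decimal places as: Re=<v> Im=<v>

D^2_{0,0}(2.5316,0.1099,0.2544) = e^{-i·0·2.5316}·d^2_{0,0}(0.1099)·e^{-i·0·0.2544}. Compute d first:
Half-angle: c=0.998491, s=0.054922. N=√(2·2·2·2)=4.000000
k: max(0,(0)−(0))=0 … min(2+(0),2−(0))=2
  k=0: (−1)^0·4.0000/(4)·0.9985^4·0.0549^0 = +0.993976
  k=1: (−1)^1·4.0000/(1)·0.9985^2·0.0549^2 = -0.012029
  k=2: (−1)^2·4.0000/(4)·0.9985^0·0.0549^4 = +0.000009
d^2_{0,0}(0.1099) = +0.993976 -0.012029 +0.000009 = +0.981956
Phases: e^{-i·(0)·2.5316}=+1.000000+0.000000i, e^{-i·(0)·0.2544}=+1.000000+0.000000i ⇒ D=+0.981956+0.000000i

Re=0.9820 Im=0.0000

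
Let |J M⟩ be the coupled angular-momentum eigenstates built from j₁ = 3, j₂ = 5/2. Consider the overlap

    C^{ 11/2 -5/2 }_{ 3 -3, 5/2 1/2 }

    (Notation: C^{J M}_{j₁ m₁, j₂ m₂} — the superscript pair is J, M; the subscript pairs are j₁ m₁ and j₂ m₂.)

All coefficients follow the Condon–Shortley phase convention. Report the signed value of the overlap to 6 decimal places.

j₁+j₂−J=0  J+j₁−j₂=6  J−j₁+j₂=5  j₁+j₂+J+1=12
(j₁±m₁, j₂±m₂, J±M) = (0,6,3,2,3,8)
P² = 49766400/11
sum k=0..0:
  [0] +1/8640 = 1/8640
S = 1/8640
C² = P²·S² = 2/33 ; C = +0.246183

+0.246183  (= +√(2/33))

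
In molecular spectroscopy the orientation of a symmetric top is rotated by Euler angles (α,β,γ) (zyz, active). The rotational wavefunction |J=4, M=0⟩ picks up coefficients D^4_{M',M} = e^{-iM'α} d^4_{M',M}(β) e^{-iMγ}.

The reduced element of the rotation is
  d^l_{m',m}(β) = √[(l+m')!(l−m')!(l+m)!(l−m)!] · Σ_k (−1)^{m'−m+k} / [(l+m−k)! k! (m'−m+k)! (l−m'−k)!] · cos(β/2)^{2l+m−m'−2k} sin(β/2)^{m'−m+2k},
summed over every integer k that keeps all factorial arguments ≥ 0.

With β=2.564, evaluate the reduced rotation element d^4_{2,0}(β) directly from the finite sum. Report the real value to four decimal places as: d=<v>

d=0.4611

d^4_{2,0}(β=2.5640) via the finite sum:
With c≡cos(β/2)=0.284799 and s≡sin(β/2)=0.958587, N=[720·2·24·24]^{1/2}=910.735966
Admissible k: 0..2 (factorial args all ≥0)
  k=0: (−1)^2·910.7360/(96)·0.2848^6·0.9586^2 = +0.004652
  k=1: (−1)^3·910.7360/(36)·0.2848^4·0.9586^4 = -0.140530
  k=2: (−1)^4·910.7360/(96)·0.2848^2·0.9586^6 = +0.597018
d^4_{2,0}(2.5640) = +0.004652 -0.140530 +0.597018 = +0.461140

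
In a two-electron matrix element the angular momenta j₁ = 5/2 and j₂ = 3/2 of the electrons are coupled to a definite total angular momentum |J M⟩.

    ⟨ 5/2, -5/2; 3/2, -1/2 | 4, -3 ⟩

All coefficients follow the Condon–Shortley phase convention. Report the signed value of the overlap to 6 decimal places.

√[9·0!5!3!/9! · 0!5!1!2!1!7!] = √(21600)
  +(−1)^0/∏(0,0,5,1,0,2)! = 1/240  (running 1/240)
⟨..|..⟩ = √(21600)·(1/240) = +0.612372

+√(3/8) = +0.612372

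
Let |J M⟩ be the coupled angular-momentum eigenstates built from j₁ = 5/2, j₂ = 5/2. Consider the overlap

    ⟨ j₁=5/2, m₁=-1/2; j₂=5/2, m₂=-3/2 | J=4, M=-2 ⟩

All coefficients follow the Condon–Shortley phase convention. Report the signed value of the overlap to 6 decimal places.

+√(5/28) = +0.422577

√[9·1!4!4!/10! · 2!3!1!4!2!6!] = √(20736/35)
  +(−1)^0/∏(0,1,3,1,1,3)! = 1/36  (running 1/36)
  +(−1)^1/∏(1,0,2,0,2,4)! = -1/96  (running 5/288)
⟨..|..⟩ = √(20736/35)·(5/288) = +0.422577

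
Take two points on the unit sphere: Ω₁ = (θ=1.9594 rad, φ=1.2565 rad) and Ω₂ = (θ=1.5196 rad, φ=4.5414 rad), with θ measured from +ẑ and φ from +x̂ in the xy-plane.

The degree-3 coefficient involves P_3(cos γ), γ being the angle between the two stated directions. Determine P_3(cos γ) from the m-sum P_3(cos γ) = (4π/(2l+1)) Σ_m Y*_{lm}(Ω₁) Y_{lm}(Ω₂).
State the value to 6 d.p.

-0.636667

Expand P_3 via completeness: Σ_{m} conj(Y_{3,m}) at Ω₁ times Y_{3,m} at Ω₂ —
  m=-3: (-0.267608-0.194261i) × (+0.203955-0.362097i) = -0.124921+0.057280i  (running Σ = -0.124921+0.057280i)
  m=-2: (+0.268245-0.195004i) × (-0.049142-0.017493i) = -0.016593+0.004890i  (running Σ = -0.141514+0.062170i)
  m=-1: (-0.026091-0.080263i) × (+0.054200-0.313885i) = -0.026608+0.003839i  (running Σ = -0.168122+0.066010i)
  m=0: (+0.322690-0.000000i) × (-0.057041+0.000000i) = -0.018406+0.000000i  (running Σ = -0.186528+0.066010i)
  m=1: (+0.026091-0.080263i) × (-0.054200-0.313885i) = -0.026608-0.003839i  (running Σ = -0.213136+0.062170i)
  m=2: (+0.268245+0.195004i) × (-0.049142+0.017493i) = -0.016593-0.004890i  (running Σ = -0.229729+0.057280i)
  m=3: (+0.267608-0.194261i) × (-0.203955-0.362097i) = -0.124921-0.057280i  (running Σ = -0.354650+0.000000i)
Accumulated sum -0.354650+0.000000i; after 4π/(2l+1) scaling, -0.636667+0.000000i ⇒ P_3 = -0.636667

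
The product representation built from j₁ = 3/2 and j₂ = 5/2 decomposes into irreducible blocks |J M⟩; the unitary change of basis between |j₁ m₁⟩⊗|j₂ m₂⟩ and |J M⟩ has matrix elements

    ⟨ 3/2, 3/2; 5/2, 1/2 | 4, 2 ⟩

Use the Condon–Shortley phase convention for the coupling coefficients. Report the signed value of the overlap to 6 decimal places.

+0.597614

j₁+j₂−J=0  J+j₁−j₂=3  J−j₁+j₂=5  j₁+j₂+J+1=9
(j₁±m₁, j₂±m₂, J±M) = (3,0,3,2,6,2)
P² = 12960/7
sum k=0..0:
  [0] +1/72 = 1/72
S = 1/72
C² = P²·S² = 5/14 ; C = +0.597614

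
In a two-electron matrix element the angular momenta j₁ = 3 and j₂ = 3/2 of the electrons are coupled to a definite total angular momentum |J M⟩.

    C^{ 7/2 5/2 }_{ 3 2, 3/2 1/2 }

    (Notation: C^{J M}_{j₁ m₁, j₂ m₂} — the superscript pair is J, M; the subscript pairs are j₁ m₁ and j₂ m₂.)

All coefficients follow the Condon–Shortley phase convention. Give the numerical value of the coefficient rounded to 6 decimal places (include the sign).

+√(1/7) ≈ +0.377964

√[8·1!5!2!/9! · 5!1!2!1!6!1!] = √(6400/7)
  +(−1)^0/∏(0,1,1,2,4,0)! = 1/48  (running 1/48)
  +(−1)^1/∏(1,0,0,1,5,1)! = -1/120  (running 1/80)
⟨..|..⟩ = √(6400/7)·(1/80) = +0.377964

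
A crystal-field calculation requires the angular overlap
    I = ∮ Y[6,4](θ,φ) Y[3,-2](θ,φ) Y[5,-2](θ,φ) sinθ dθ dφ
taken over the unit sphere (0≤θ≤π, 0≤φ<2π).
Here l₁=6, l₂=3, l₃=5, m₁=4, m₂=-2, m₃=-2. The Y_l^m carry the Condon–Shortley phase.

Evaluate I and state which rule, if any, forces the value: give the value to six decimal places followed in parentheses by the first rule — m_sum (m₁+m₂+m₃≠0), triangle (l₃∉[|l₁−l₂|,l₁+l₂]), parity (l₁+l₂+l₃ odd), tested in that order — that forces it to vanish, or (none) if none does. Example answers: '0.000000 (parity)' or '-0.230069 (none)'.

0.088266 (none)

Checks pass: Σm=0; 14 even; l₃=5∈[3,9].
(2·6+1)(2·3+1)(2·5+1) = 1001
Δ: 4! 8! 2! / 15! → 1/675675
sum: t=1:−1/8640 t=2:+1/2304 t=3:−1/8640 = 7/34560
3j²(6 3 5; 0 0 0) = Δ·Π!·Σ² = 7/429  (sign -1)
sum: t=0:+1/34560 t=1:−1/60480 = 1/80640
3j²(6 3 5; 4 -2 -2) = Δ·Π!·Σ² = 6/1001  (sign -1)
combine: 4πI² = 1001·7/429·6/1001 = 14/143
take √, sign +1: I = 0.08826552
No selection rule forces the value: the integral is nonzero (none).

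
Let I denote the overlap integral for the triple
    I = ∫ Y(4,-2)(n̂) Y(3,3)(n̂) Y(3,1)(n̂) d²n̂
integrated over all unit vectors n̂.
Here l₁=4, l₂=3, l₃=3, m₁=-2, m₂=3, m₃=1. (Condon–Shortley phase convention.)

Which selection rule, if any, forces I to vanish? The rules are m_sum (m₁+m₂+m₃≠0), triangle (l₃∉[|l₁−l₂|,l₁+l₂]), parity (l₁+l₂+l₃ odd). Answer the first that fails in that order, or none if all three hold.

m₁+m₂+m₃ = -2 + 3 + 1 = 2  ✗
triangle: |4−3|=1 ≤ l₃=3 ≤ 4+3=7
parity: l₁+l₂+l₃ = 10 is even

m_sum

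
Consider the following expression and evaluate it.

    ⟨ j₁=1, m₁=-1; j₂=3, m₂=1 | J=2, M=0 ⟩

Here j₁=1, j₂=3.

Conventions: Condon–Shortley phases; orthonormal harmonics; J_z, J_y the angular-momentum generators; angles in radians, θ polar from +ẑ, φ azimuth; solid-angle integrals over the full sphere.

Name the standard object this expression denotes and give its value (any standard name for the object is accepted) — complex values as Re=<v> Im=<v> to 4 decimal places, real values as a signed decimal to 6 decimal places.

Clebsch–Gordan coefficient, +√(2/7) ≈ +0.534522

This is a Clebsch–Gordan (vector-coupling) coefficient.
√[5·2!0!4!/7! · 0!2!4!2!2!2!] = √(128/7)
  +(−1)^2/∏(2,0,0,2,0,2)! = 1/8  (running 1/8)
⟨..|..⟩ = √(128/7)·(1/8) = +0.534522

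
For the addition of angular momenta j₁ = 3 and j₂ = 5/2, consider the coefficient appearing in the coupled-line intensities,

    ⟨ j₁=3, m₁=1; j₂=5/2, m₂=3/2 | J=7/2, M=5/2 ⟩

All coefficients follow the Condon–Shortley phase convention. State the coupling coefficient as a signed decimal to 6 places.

√[8·2!4!3!/10! · 4!2!4!1!6!1!] = √(18432/35)
  +(−1)^1/∏(1,1,1,3,3,0)! = -1/36  (running -1/36)
  +(−1)^2/∏(2,0,0,2,4,1)! = 1/96  (running -5/288)
⟨..|..⟩ = √(18432/35)·(-5/288) = -0.398410

−√(10/63) ≈ -0.398410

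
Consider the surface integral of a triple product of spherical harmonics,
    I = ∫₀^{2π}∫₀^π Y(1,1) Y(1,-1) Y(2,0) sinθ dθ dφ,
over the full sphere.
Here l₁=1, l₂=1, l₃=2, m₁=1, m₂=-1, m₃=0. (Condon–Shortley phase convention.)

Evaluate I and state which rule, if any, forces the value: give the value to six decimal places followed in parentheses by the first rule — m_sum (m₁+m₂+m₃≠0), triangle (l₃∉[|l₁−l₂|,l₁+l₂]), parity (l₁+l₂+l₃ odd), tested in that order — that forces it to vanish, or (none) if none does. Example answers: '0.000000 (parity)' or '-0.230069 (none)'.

0.126157 (none)

m-sum 0 ✓  L=4 even ✓  0≤2≤2 ✓
Π(2lᵢ+1) = 3×3×5 = 45
triangle coeff Δ(1,1,2) = 1/30
Σ_t [0,0]: t=0:+1/1 = 1/1
(3j)²=2/15 [(1 1 2; 0 0 0)], sign=+1
Σ_t [0,0]: t=0:+1/4 = 1/4
(3j)²=1/30 [(1 1 2; 1 -1 0)], sign=+1
⇒ 4πI² = 1/5
I = (+1)√(1/5/(4π)) = 0.12615663
No selection rule forces the value: the integral is nonzero (none).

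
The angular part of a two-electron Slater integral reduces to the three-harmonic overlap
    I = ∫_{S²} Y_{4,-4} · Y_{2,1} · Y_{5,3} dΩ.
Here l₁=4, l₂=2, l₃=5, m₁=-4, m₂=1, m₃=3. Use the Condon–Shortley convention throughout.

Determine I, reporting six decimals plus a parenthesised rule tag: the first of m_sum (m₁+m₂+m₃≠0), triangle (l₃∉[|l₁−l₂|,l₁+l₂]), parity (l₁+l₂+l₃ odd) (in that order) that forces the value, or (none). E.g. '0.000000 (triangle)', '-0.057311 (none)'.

L=11 odd ⇒ parity kills the (l;000) factor ⇒ I = 0

0.000000 (parity)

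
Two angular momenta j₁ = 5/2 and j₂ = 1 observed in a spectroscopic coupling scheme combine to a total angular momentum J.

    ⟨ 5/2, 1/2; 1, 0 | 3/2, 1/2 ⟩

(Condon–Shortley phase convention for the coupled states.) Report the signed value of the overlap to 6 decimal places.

√[4·2!3!0!/6! · 3!2!1!1!2!1!] = √(8/5)
  +(−1)^1/∏(1,1,1,0,2,0)! = -1/2  (running -1/2)
⟨..|..⟩ = √(8/5)·(-1/2) = -0.632456

−√(2/5) = -0.632456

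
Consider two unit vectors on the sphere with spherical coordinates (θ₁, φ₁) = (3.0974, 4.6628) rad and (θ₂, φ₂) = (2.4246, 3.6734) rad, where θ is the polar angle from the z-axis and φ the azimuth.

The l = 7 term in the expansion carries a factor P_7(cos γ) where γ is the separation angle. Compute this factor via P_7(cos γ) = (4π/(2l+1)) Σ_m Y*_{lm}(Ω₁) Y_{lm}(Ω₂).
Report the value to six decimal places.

-0.112920

Summing Y*_{l m}(θ₁,φ₁)·Y_{l m}(θ₂,φ₂) over m ∈ [−7, 7]; prefactor 4π/(2·7+1) = 0.837758:
  m=-7: (0.000000, 0.000000) × (0.022114, -0.014522) = (0.000000, 0.000000)  (running Σ = (0.000000, 0.000000))
  m=-6: (0.000000, -0.000000) × (0.113412, -0.005590) = (0.000000, -0.000000)  (running Σ = (0.000000, -0.000000))
  m=-5: (-0.000000, -0.000001) × (0.254338, 0.133239) = (0.000000, -0.000000)  (running Σ = (0.000000, -0.000000))
  m=-4: (-0.000027, 0.000005) × (0.238960, 0.384184) = (-0.000009, -0.000009)  (running Σ = (-0.000009, -0.000009))
  m=-3: (0.000113, 0.000751) × (0.009017, 0.366103) = (-0.000274, 0.000048)  (running Σ = (-0.000282, 0.000039))
  m=-2: (0.014467, -0.001440) × (0.033014, -0.059413) = (0.000392, -0.000907)  (running Σ = (0.000110, -0.000868))
  m=-1: (-0.008834, -0.178008) × (0.340301, -0.200215) = (-0.038646, -0.058808)  (running Σ = (-0.038537, -0.059676))
  m=0: (-1.062877, -0.000000) × (0.054301, 0.000000) = (-0.057715, -0.000000)  (running Σ = (-0.096252, -0.059676))
  m=1: (0.008834, -0.178008) × (-0.340301, -0.200215) = (-0.038646, 0.058808)  (running Σ = (-0.134898, -0.000868))
  m=2: (0.014467, 0.001440) × (0.033014, 0.059413) = (0.000392, 0.000907)  (running Σ = (-0.134506, 0.000039))
  m=3: (-0.000113, 0.000751) × (-0.009017, 0.366103) = (-0.000274, -0.000048)  (running Σ = (-0.134780, -0.000009))
  m=4: (-0.000027, -0.000005) × (0.238960, -0.384184) = (-0.000009, 0.000009)  (running Σ = (-0.134788, -0.000000))
  m=5: (0.000000, -0.000001) × (-0.254338, 0.133239) = (0.000000, 0.000000)  (running Σ = (-0.134788, -0.000000))
  m=6: (0.000000, 0.000000) × (0.113412, 0.005590) = (0.000000, 0.000000)  (running Σ = (-0.134788, 0.000000))
  m=7: (-0.000000, 0.000000) × (-0.022114, -0.014522) = (0.000000, -0.000000)  (running Σ = (-0.134788, 0.000000))
Accumulated sum (-0.134788, 0.000000); after 4π/(2l+1) scaling, (-0.112920, 0.000000) ⇒ P_7 = -0.112920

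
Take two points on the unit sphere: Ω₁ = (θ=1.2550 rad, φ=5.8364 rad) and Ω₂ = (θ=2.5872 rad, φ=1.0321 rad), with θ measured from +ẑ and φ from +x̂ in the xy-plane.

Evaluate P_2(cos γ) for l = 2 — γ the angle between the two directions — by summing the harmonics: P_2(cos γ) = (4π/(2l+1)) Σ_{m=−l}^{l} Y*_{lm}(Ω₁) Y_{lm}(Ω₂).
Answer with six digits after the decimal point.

Summing Y*_{l m}(θ₁,φ₁)·Y_{l m}(θ₂,φ₂) over m ∈ [−2, 2]; prefactor 4π/(2·2+1) = 2.513274:
  m=-2: Y*=0.21870 - 0.27199j  Y=-0.05070 - 0.09428j  product -0.03673 - 0.00683j
  m=-1: Y*=0.20568 - 0.09854j  Y=-0.17739 + 0.29681j  product -0.00724 + 0.07853j
  m=+0: Y*=-0.22413 + 0.00000j  Y=0.36857 + 0.00000j  product -0.08261 + 0.00000j
  m=+1: Y*=-0.20568 - 0.09854j  Y=0.17739 + 0.29681j  product -0.00724 - 0.07853j
  m=+2: Y*=0.21870 + 0.27199j  Y=-0.05070 + 0.09428j  product -0.03673 + 0.00683j
Total Σ_m = -0.17055 + 0.00000j. Multiply by 2.513274: -0.42863 + 0.00000j. P_2(cos γ) = -0.428630

-0.428630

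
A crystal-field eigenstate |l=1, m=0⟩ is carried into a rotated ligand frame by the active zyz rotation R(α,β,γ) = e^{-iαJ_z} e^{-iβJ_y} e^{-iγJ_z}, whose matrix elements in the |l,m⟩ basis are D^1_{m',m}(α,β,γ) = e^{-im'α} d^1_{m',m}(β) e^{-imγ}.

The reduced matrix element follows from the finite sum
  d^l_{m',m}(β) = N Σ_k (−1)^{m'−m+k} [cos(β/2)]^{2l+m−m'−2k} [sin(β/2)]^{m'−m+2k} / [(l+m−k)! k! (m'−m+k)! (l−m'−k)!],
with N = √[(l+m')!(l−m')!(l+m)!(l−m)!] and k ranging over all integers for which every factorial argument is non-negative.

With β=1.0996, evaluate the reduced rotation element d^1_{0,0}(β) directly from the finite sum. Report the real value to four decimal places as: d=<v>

d^1_{0,0}(β=1.0996) via the finite sum:
Half-angle: c=0.852629, s=0.522517. N=√(1·1·1·1)=1.000000
k: max(0,(0)−(0))=0 … min(1+(0),1−(0))=1
  k=0: (−1)^0·1.0000/(1)·0.8526^2·0.5225^0 = +0.726976
  k=1: (−1)^1·1.0000/(1)·0.8526^0·0.5225^2 = -0.273024
d^1_{0,0}(1.0996) = +0.726976 -0.273024 = +0.453953

d=0.4540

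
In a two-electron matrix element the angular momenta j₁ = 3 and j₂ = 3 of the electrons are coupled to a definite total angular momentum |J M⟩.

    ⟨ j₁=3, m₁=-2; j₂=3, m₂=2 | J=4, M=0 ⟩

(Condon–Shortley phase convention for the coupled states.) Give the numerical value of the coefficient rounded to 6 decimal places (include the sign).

+0.564076  (= +√(7/22))

√[9·2!4!4!/11! · 1!5!5!1!4!4!] = √(165888/77)
  +(−1)^1/∏(1,1,4,4,0,0)! = -1/576  (running -1/576)
  +(−1)^2/∏(2,0,3,3,1,1)! = 1/72  (running 7/576)
⟨..|..⟩ = √(165888/77)·(7/576) = +0.564076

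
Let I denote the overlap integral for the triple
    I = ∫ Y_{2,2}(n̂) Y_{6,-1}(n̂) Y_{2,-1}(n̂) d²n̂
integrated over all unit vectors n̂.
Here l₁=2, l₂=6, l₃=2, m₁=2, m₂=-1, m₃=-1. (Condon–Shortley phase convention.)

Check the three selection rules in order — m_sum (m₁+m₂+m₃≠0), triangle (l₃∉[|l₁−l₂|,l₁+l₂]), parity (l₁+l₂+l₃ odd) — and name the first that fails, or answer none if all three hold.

triangle

azimuthal sum: 2 − 1 − 1 = 0  ✓
l₃ must lie in [4,8]; have l₃=2  ✗
L = 2 + 6 + 2 = 10 (even)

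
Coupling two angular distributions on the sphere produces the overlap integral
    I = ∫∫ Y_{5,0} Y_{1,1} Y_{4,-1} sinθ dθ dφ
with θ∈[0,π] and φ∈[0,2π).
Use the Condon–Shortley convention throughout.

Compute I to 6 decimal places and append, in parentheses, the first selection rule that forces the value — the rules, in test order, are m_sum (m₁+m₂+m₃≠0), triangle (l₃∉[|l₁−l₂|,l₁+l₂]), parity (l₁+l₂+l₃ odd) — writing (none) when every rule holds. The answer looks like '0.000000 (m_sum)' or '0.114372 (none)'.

m-sum 0 ✓  L=10 even ✓  4≤4≤6 ✓
Π(2lᵢ+1) = 11×3×9 = 297
triangle coeff Δ(5,1,4) = 1/495
Σ_t [1,1]: t=1:−1/576 = -1/576
(3j)²=5/99 [(5 1 4; 0 0 0)], sign=-1
Σ_t [2,2]: t=2:+1/1440 = 1/1440
(3j)²=2/99 [(5 1 4; 0 1 -1)], sign=-1
⇒ 4πI² = 10/33
I = (+1)√(10/33/(4π)) = 0.15528807
No selection rule forces the value: the integral is nonzero (none).

0.155288 (none)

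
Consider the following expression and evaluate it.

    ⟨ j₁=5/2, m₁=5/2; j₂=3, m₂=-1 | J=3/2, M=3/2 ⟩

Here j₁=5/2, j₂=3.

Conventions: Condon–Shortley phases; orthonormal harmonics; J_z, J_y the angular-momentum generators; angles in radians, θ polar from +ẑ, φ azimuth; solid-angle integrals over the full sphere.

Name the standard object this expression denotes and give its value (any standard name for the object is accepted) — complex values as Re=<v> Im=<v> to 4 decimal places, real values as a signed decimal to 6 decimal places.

This is a Clebsch–Gordan (vector-coupling) coefficient.
j₁+j₂−J=4  J+j₁−j₂=1  J−j₁+j₂=2  j₁+j₂+J+1=8
(j₁±m₁, j₂±m₂, J±M) = (5,0,2,4,3,0)
P² = 1152/7
sum k=0..0:
  [0] +1/48 = 1/48
S = 1/48
C² = P²·S² = 1/14 ; C = +0.267261

Clebsch–Gordan coefficient, +√(1/14) ≈ +0.267261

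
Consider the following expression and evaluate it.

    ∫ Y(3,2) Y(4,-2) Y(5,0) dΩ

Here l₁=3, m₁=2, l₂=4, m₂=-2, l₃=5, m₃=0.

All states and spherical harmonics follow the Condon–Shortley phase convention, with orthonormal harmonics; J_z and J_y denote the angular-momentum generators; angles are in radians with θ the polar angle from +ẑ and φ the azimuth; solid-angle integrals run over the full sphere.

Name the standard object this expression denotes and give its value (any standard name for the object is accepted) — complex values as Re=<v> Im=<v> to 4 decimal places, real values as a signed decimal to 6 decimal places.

Gaunt coefficient, -0.171327

This is a Gaunt coefficient — the integral of a triple product of spherical harmonics over the sphere.
Rules hold: Σm=0, L=12 even, 1≤5≤7.
N = 7·9·11 = 693
Δ = 2!·4!·6!/13! = 1/180180
Racah Σ t=0..2: t=0:+1/576 t=1:−1/144 t=2:+1/576 = -1/288
⇒ 3j(3 4 5; 0 0 0)² = 20/1001, sgn +1
Racah Σ t=0..1: t=0:+1/576 t=1:−1/2880 = 1/720
⇒ 3j(3 4 5; 2 -2 0)² = 80/3003, sgn -1
4πI² = N·(3j₀)²·(3jₘ)² = 4800/13013
I = -1·√(0.368862/4π) = -0.17132746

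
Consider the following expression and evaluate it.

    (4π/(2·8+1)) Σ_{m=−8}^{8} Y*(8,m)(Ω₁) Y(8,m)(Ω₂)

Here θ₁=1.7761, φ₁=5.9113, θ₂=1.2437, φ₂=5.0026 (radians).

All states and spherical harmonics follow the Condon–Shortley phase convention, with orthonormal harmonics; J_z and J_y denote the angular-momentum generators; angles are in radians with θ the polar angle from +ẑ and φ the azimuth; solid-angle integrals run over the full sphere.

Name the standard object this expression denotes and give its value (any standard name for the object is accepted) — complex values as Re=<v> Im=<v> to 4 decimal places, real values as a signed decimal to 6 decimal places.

Legendre polynomial (addition theorem), -0.061198

This sum is the spherical-harmonic addition theorem: it equals the Legendre polynomial P_l(cos γ) of the angle γ between the two directions.
Summing Y*_{l m}(θ₁,φ₁)·Y_{l m}(θ₂,φ₂) over m ∈ [−8, 8]; prefactor 4π/(2·8+1) = 0.739198:
  term(m=-8) = +0.079985+0.120924i   from Y*(Ω₁)=-0.428922-0.072087i, Y(Ω₂)=-0.227438-0.243701i
  term(m=-7) = -0.163399-0.012724i   from Y*(Ω₁)=+0.311031+0.185763i, Y(Ω₂)=-0.405231+0.201115i
  term(m=-6) = -0.012527+0.013724i   from Y*(Ω₁)=+0.076570+0.098555i, Y(Ω₂)=+0.025258+0.146727i
  term(m=-5) = +0.017200+0.100870i   from Y*(Ω₁)=-0.100849-0.339650i, Y(Ω₂)=-0.286739-0.034500i
  term(m=-4) = +0.002340+0.001258i   from Y*(Ω₁)=+0.000819-0.009815i, Y(Ω₂)=-0.107489+0.247343i
  term(m=-3) = +0.052957-0.023363i   from Y*(Ω₁)=-0.145926+0.298166i, Y(Ω₂)=-0.133342-0.112349i
  term(m=-2) = -0.003060+0.012154i   from Y*(Ω₁)=+0.030660-0.028208i, Y(Ω₂)=-0.251564+0.164969i
  term(m=-1) = -0.023573-0.030243i   from Y*(Ω₁)=+0.296438-0.115621i, Y(Ω₂)=-0.034485-0.115471i
  term(m=+0) = +0.017364+0.000000i   from Y*(Ω₁)=-0.056697-0.000000i, Y(Ω₂)=-0.306260+0.000000i
  term(m=+1) = -0.023573+0.030243i   from Y*(Ω₁)=-0.296438-0.115621i, Y(Ω₂)=+0.034485-0.115471i
  term(m=+2) = -0.003060-0.012154i   from Y*(Ω₁)=+0.030660+0.028208i, Y(Ω₂)=-0.251564-0.164969i
  term(m=+3) = +0.052957+0.023363i   from Y*(Ω₁)=+0.145926+0.298166i, Y(Ω₂)=+0.133342-0.112349i
  term(m=+4) = +0.002340-0.001258i   from Y*(Ω₁)=+0.000819+0.009815i, Y(Ω₂)=-0.107489-0.247343i
  term(m=+5) = +0.017200-0.100870i   from Y*(Ω₁)=+0.100849-0.339650i, Y(Ω₂)=+0.286739-0.034500i
  term(m=+6) = -0.012527-0.013724i   from Y*(Ω₁)=+0.076570-0.098555i, Y(Ω₂)=+0.025258-0.146727i
  term(m=+7) = -0.163399+0.012724i   from Y*(Ω₁)=-0.311031+0.185763i, Y(Ω₂)=+0.405231+0.201115i
  term(m=+8) = +0.079985-0.120924i   from Y*(Ω₁)=-0.428922+0.072087i, Y(Ω₂)=-0.227438+0.243701i
Accumulated sum -0.082790-0.000000i; after 4π/(2l+1) scaling, -0.061198-0.000000i ⇒ P_8 = -0.061198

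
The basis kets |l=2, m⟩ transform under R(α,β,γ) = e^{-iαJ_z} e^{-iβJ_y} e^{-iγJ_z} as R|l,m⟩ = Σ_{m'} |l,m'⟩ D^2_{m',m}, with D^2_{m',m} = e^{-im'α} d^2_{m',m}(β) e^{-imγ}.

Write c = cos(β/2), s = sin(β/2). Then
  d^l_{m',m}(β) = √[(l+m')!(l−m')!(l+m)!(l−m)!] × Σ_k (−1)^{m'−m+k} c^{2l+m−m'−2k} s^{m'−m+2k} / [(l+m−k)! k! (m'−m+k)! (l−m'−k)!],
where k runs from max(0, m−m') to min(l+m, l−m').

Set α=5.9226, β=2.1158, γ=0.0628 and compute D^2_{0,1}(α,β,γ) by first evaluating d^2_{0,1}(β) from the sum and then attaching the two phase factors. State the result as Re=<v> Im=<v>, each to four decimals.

Split into d^2_{0,1}(β=2.1158) × two z-phases.
Half-angle: c=0.490703, s=0.871327. N=√(2·2·6·1)=4.898979
Admissible k: 1..2 (factorial args all ≥0)
  k=1: (−1)^0·4.8990/(2)·0.4907^3·0.8713^1 = +0.252181
  k=2: (−1)^1·4.8990/(2)·0.4907^1·0.8713^3 = -0.795129
d^2_{0,1}(2.1158) = +0.252181 -0.795129 = -0.542948
Phases: e^{-i·(0)·5.9226}=+1.000000+0.000000i, e^{-i·(1)·0.0628}=+0.998029-0.062759i ⇒ D=-0.541878+0.034075i

Re=-0.5419 Im=0.0341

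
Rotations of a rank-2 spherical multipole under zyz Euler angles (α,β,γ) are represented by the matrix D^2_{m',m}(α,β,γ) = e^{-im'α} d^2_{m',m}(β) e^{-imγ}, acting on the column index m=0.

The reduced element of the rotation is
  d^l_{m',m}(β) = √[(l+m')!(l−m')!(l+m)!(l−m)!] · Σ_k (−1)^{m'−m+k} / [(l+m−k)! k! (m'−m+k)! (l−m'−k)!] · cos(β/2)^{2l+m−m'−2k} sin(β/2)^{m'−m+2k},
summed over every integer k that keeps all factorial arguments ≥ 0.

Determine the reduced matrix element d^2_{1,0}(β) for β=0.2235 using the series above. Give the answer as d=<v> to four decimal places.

d=-0.2647

d^2_{1,0}(β=0.2235) via the finite sum:
With c≡cos(β/2)=0.993762 and s≡sin(β/2)=0.111518, N=[6·1·2·2]^{1/2}=4.898979
The bounds max(0,m−m')=0 and min(l+m,l−m')=1 give 2 terms
  k=0: (−1)^1·4.8990/(2)·0.9938^3·0.1115^1 = -0.268081
  k=1: (−1)^2·4.8990/(2)·0.9938^1·0.1115^3 = +0.003376
d^2_{1,0}(0.2235) = -0.268081 +0.003376 = -0.264705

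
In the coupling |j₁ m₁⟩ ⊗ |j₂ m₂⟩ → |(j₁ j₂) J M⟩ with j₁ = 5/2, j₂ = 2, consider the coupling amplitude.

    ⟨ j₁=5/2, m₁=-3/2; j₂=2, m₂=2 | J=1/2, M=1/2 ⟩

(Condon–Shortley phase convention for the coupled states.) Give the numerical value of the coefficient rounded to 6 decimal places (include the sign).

+√(1/15) = +0.258199

√[2·4!1!0!/6! · 1!4!4!0!1!0!] = √(192/5)
  +(−1)^4/∏(4,0,0,0,1,0)! = 1/24  (running 1/24)
⟨..|..⟩ = √(192/5)·(1/24) = +0.258199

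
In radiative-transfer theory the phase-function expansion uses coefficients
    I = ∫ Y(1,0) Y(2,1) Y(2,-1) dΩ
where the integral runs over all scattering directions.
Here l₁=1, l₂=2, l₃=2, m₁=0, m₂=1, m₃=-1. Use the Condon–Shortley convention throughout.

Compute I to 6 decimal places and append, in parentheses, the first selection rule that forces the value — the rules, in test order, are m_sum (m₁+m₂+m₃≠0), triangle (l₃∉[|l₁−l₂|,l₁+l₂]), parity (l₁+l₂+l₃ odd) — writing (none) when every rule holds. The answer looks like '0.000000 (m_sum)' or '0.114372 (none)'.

0.000000 (parity)

L=5 odd ⇒ parity kills the (l;000) factor ⇒ I = 0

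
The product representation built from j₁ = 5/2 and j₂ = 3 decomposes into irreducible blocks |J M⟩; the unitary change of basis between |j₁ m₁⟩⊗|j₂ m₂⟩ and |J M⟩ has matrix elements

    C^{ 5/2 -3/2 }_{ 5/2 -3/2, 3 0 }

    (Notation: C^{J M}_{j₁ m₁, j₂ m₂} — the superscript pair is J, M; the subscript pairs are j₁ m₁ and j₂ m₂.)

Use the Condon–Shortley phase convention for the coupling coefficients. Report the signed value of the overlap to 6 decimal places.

j₁+j₂−J=3  J+j₁−j₂=2  J−j₁+j₂=3  j₁+j₂+J+1=9
(j₁±m₁, j₂±m₂, J±M) = (1,4,3,3,1,4)
P² = 864/35
sum k=2..3:
  [2] +1/8 = 1/8
  [3] −1/36 = -1/36
S = 7/72
C² = P²·S² = 7/30 ; C = +0.483046

+0.483046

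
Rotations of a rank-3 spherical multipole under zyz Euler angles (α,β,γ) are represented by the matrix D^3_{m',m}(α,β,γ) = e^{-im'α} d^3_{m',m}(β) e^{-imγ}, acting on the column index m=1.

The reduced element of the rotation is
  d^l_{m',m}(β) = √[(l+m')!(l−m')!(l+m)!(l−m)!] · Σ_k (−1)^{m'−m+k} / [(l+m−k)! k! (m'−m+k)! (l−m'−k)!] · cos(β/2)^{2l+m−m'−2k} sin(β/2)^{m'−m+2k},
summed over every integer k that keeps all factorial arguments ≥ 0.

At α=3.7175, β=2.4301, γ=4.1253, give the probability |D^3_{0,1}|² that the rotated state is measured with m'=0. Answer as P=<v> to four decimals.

P=0.2790

First d^3_{0,1}(β=2.4301), then the phase factors e^{-i(0)α} and e^{-i(1)γ}:
Half-angle: c=0.348290, s=0.937387. N=√(6·6·24·2)=41.569219
k∈{1,2,3} keeps every argument non-negative
  k=1: (−1)^0·41.5692/(12)·0.3483^5·0.9374^1 = +0.016642
  k=2: (−1)^1·41.5692/(4)·0.3483^3·0.9374^3 = -0.361653
  k=3: (−1)^2·41.5692/(12)·0.3483^1·0.9374^5 = +0.873224
d^3_{0,1}(2.4301) = +0.016642 -0.361653 +0.873224 = +0.528214
|D^3_{0,1}|² = |d^3_{0,1}(β)|² = (+0.528214)² = 0.279010 (the z-rotation phases have unit modulus)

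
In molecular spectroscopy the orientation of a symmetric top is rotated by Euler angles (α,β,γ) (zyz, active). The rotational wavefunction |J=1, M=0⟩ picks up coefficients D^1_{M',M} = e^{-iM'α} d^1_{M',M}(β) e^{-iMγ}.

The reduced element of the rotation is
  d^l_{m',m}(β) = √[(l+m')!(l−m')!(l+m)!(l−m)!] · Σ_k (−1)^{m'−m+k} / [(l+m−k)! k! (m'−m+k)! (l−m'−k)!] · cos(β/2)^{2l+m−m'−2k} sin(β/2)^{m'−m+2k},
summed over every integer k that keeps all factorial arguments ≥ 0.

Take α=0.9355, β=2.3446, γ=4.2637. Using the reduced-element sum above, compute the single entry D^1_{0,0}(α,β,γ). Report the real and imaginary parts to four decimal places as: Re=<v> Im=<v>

Re=-0.6989 Im=0.0000

First d^1_{0,0}(β=2.3446), then the phase factors e^{-i(0)α} and e^{-i(0)γ}:
With c≡cos(β/2)=0.388033 and s≡sin(β/2)=0.921646, N=[1·1·1·1]^{1/2}=1.000000
k∈{0,1} keeps every argument non-negative
  k=0: (−1)^0·1.0000/(1)·0.3880^2·0.9216^0 = +0.150570
  k=1: (−1)^1·1.0000/(1)·0.3880^0·0.9216^2 = -0.849430
d^1_{0,0}(2.3446) = +0.150570 -0.849430 = -0.698861
Attach z-rotation phases: D = e^{-i(0)(0.9355)}·(-0.698861)·e^{-i(0)(4.2637)} = -0.698861+0.000000i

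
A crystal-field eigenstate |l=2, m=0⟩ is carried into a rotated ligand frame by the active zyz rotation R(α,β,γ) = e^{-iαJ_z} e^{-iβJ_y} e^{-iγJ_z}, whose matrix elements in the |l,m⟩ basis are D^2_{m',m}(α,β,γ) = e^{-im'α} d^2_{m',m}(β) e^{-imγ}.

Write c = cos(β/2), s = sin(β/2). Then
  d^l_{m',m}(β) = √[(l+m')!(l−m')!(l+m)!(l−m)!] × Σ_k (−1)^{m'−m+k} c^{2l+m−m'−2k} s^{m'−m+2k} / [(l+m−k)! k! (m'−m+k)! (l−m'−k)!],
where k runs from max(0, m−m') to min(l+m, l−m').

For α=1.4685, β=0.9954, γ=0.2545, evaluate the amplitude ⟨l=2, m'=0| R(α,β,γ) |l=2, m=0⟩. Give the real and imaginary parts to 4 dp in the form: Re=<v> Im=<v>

Re=-0.0558 Im=0.0000

D^2_{0,0}(1.4685,0.9954,0.2545) = e^{-i·0·1.4685}·d^2_{0,0}(0.9954)·e^{-i·0·0.2545}. Compute d first:
c=cos(0.995400/2)=0.878683, s=sin(0.995400/2)=0.477406; N=√[2·2·2·2]=4.000000
k∈{0,1,2} keeps every argument non-negative
  k=0: (−1)^0·4.0000/(4)·0.8787^4·0.4774^0 = +0.596113
  k=1: (−1)^1·4.0000/(1)·0.8787^2·0.4774^2 = -0.703882
  k=2: (−1)^2·4.0000/(4)·0.8787^0·0.4774^4 = +0.051946
d^2_{0,0}(0.9954) = +0.596113 -0.703882 +0.051946 = -0.055823
D = (+1.000000+0.000000i)·(-0.055823)·(+1.000000+0.000000i) = -0.055823+0.000000i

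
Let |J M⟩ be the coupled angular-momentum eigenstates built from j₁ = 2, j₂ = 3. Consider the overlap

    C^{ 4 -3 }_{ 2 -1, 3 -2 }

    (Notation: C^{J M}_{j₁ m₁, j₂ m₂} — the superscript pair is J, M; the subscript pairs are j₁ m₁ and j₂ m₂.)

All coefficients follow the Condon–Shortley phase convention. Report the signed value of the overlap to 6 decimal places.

+0.223607

√[9·1!3!5!/10! · 1!3!1!5!1!7!] = √(6480)
  +(−1)^0/∏(0,1,3,1,0,4)! = 1/144  (running 1/144)
  +(−1)^1/∏(1,0,2,0,1,5)! = -1/240  (running 1/360)
⟨..|..⟩ = √(6480)·(1/360) = +0.223607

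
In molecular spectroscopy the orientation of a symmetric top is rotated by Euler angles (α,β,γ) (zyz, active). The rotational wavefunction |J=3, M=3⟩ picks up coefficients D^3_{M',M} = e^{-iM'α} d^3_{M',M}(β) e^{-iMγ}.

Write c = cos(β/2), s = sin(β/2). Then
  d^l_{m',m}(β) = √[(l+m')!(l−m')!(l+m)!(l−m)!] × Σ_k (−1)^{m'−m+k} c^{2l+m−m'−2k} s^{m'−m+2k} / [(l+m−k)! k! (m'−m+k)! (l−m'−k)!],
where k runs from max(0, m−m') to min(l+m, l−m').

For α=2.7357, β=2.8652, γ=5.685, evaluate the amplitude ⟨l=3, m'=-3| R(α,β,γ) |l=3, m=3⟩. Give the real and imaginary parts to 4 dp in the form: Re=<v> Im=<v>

Re=-0.7914 Im=-0.5149

First d^3_{-3,3}(β=2.8652), then the phase factors e^{-i(-3)α} and e^{-i(3)γ}:
With c≡cos(β/2)=0.137757 and s≡sin(β/2)=0.990466, N=[1·720·720·1]^{1/2}=720.000000
k∈{6} keeps every argument non-negative
  k=6: (−1)^0·720.0000/(720)·0.1378^0·0.9905^6 = +0.944143
d^3_{-3,3}(2.8652) = +0.944143
D = (-0.345825+0.938299i)·(+0.944143)·(-0.221897+0.975070i) = -0.791352-0.514945i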